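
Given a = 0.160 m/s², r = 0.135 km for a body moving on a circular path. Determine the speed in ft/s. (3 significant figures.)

Solving a = v²/r for v: v = √(a·r).
a = 0.160 m/s²; r = 0.135 km = 135.0 m.
v = 4.648 m/s
4.648 m/s × (1 ft/s / 0.3048 m/s) = 15.25 ft/s

15.2 ft/s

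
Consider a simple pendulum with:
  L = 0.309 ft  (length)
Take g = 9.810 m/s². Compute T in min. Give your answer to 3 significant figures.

Directly: T = 2π√(L/g).
L = 0.309 ft = 0.09418 m; g = 9.810 m/s².
T = 0.6156 s
0.6156 s × (1 min / 60.00 s) = 0.01026 min

0.0103 min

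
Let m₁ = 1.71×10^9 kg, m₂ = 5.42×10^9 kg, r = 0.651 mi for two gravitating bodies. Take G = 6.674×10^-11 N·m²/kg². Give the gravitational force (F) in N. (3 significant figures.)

564 N

Directly: F = Gm₁m₂/r².
m₁ = 1.71×10^9 kg; m₂ = 5.42×10^9 kg; r = 0.651 mi = 1048 m; G = 6.674×10^-11 N·m²/kg².
F = 563.5 N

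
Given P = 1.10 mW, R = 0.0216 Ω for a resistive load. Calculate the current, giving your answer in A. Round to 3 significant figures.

Rearranging: I = √(P/R).
P = 1.10 mW = 0.001100 W; R = 0.0216 Ω.
I = 0.2257 A

0.226 A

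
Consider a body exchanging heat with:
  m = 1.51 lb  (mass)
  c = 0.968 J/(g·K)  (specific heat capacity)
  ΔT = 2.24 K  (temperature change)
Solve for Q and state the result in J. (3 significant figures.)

1490 J

Directly: Q = mcΔT.
m = 1.51 lb = 0.6849 kg; c = 0.968 J/(g·K) = 968.0 J/(kg·K); ΔT = 2.24 K.
Q = 1485 J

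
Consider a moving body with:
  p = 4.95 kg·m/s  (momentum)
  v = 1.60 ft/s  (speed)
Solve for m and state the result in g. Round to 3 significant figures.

Solving p = m·v for m: m = p/v.
p = 4.95 kg·m/s; v = 1.60 ft/s = 0.4877 m/s.
m = 10.15 kg
10.15 kg × (1 g / 0.001000 kg) = 10150 g

10200 g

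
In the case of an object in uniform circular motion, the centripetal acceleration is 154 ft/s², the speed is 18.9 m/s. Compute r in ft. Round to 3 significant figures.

25.0 ft

Rearranging: r = v²/a.
a = 154 ft/s² = 46.94 m/s²; v = 18.9 m/s.
r = 7.610 m
7.610 m × (1 ft / 0.3048 m) = 24.97 ft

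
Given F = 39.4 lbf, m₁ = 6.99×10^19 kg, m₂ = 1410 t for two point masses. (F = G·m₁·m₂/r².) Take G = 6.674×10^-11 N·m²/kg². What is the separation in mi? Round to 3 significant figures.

Solving F = G·m₁·m₂/r² for r: r = √(G·m₁m₂/F).
F = 39.4 lbf = 175.3 N; m₁ = 6.99×10^19 kg; m₂ = 1410 t = 1.410×10^6 kg; G = 6.674×10^-11 N·m²/kg².
r = 6.126×10^6 m
6.126×10^6 m × (1 mi / 1609 m) = 3807 mi

3810 mi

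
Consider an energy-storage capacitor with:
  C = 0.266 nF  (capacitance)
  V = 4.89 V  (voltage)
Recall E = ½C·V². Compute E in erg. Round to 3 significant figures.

0.0318 erg

E is given directly by: E = ½CV².
C = 0.266 nF = 2.660×10^-10 F; V = 4.89 V.
E = 3.180×10^-9 J  (the unit combination reduces to kg·m²/s² = J)
3.180×10^-9 J × (1 erg / 1.000×10^-7 J) = 0.03180 erg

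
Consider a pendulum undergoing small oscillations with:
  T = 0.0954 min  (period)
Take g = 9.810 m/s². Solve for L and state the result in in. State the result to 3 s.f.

321 in

Rearranging: L = g·(T/2π)².
T = 0.0954 min = 5.724 s; g = 9.810 m/s².
L = 8.142 m
8.142 m × (1 in / 0.02540 m) = 320.5 in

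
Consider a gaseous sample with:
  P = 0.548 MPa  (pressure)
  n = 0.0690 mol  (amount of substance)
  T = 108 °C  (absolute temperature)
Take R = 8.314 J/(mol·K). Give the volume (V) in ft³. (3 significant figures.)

From the ideal-gas law: V = nRT/P.
P = 0.548 MPa = 5.480×10^5 Pa; n = 0.0690 mol; T = 108 °C = 381.1 K; R = 8.314 J/(mol·K).
V = 3.990×10^-4 m³
3.990×10^-4 m³ × (1 ft³ / 0.02832 m³) = 0.01409 ft³

0.0141 ft³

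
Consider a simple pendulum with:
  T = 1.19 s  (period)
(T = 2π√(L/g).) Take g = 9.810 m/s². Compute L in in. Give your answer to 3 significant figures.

13.9 in

Rearranging: L = g·(T/2π)².
T = 1.19 s; g = 9.810 m/s².
L = 0.3519 m
0.3519 m × (1 in / 0.02540 m) = 13.85 in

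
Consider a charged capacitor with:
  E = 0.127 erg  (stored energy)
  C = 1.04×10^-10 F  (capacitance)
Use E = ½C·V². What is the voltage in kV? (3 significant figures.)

0.0156 kV

Solving E = ½C·V² for V: V = √(2E/C).
E = 0.127 erg = 1.270×10^-8 J; C = 1.04×10^-10 F.
V = 15.63 V
15.63 V × (1 kV / 1000 V) = 0.01563 kV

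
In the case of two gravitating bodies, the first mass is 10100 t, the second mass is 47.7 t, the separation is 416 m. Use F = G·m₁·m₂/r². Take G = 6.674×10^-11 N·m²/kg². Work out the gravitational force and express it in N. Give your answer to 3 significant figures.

Directly: F = Gm₁m₂/r².
m₁ = 10100 t = 1.010×10^7 kg; m₂ = 47.7 t = 47700 kg; r = 416 m; G = 6.674×10^-11 N·m²/kg².
F = 1.858×10^-4 N

1.86×10^-4 N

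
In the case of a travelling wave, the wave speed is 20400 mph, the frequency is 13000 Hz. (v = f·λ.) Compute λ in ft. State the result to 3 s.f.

Solving v = f·λ for λ: λ = v/f.
v = 20400 mph = 9120 m/s; f = 13000 Hz.
λ = 0.7015 m
0.7015 m × (1 ft / 0.3048 m) = 2.302 ft

2.30 ft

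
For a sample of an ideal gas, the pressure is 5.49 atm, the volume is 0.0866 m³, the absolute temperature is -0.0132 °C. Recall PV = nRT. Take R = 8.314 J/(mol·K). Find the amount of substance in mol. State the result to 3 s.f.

21.2 mol

From the ideal-gas law: n = PV/(RT).
P = 5.49 atm = 5.563×10^5 Pa; V = 0.0866 m³; T = -0.0132 °C = 273.1 K; R = 8.314 J/(mol·K).
n = 21.21 mol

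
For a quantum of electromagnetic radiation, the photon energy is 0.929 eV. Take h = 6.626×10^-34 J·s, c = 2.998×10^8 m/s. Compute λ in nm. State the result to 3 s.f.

Rearranging: λ = hc/E.
E = 0.929 eV = 1.488×10^-19 J; h = 6.626×10^-34 J·s; c = 2.998×10^8 m/s.
λ = 1.335×10^-6 m
1.335×10^-6 m × (1 nm / 1.000×10^-9 m) = 1335 nm

1330 nm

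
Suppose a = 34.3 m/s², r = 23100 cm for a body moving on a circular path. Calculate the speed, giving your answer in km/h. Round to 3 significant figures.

Rearranging a = v²/r for v: v = √(a·r).
a = 34.3 m/s²; r = 23100 cm = 231.0 m.
v = 89.01 m/s
89.01 m/s × (1 km/h / 0.2778 m/s) = 320.4 km/h

320 km/h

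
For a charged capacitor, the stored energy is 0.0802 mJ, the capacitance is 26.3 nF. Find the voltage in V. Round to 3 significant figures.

Rearranging E = ½C·V² for V: V = √(2E/C).
E = 0.0802 mJ = 8.020×10^-5 J; C = 26.3 nF = 2.630×10^-8 F.
V = 78.10 V

78.1 V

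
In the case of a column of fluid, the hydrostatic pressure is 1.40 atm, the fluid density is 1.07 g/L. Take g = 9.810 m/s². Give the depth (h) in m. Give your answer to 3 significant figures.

13500 m

Solving P = ρ·g·h for h: h = P/(ρ·g).
P = 1.40 atm = 1.419×10^5 Pa; ρ = 1.07 g/L = 1.070 kg/m³; g = 9.810 m/s².
h = 13514 m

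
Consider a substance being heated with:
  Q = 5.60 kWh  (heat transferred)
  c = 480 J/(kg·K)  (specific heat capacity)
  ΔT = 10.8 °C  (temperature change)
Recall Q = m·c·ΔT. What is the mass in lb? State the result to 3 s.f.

8570 lb

Rearranging Q = m·c·ΔT for m: m = Q/(c·ΔT).
Q = 5.60 kWh = 2.016×10^7 J; c = 480 J/(kg·K); ΔT = 10.8 °C = 10.80 K.
m = 3889 kg
3889 kg × (1 lb / 0.4536 kg) = 8574 lb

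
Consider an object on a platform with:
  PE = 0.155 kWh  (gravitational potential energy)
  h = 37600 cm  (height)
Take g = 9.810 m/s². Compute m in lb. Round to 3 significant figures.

Rearranging PE = m·g·h for m: m = PE/(g·h).
PE = 0.155 kWh = 5.580×10^5 J; h = 37600 cm = 376.0 m; g = 9.810 m/s².
m = 151.3 kg
151.3 kg × (1 lb / 0.4536 kg) = 333.5 lb

334 lb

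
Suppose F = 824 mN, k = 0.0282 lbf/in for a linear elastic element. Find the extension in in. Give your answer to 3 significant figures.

Rearranging F = k·x for x: x = F/k.
F = 824 mN = 0.8240 N; k = 0.0282 lbf/in = 4.939 N/m.
x = 0.1668 m
0.1668 m × (1 in / 0.02540 m) = 6.569 in

6.57 in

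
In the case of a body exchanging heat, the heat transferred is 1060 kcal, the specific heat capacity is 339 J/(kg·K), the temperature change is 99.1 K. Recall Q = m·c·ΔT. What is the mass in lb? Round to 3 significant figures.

Solving Q = m·c·ΔT for m: m = Q/(c·ΔT).
Q = 1060 kcal = 4.435×10^6 J; c = 339 J/(kg·K); ΔT = 99.1 K.
m = 132.0 kg
132.0 kg × (1 lb / 0.4536 kg) = 291.0 lb

291 lb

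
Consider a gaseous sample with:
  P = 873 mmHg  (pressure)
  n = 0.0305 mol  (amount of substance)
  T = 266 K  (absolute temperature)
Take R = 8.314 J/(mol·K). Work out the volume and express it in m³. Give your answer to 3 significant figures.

From the ideal-gas law: V = nRT/P.
P = 873 mmHg = 1.164×10^5 Pa; n = 0.0305 mol; T = 266 K; R = 8.314 J/(mol·K).
V = 5.795×10^-4 m³

5.80×10^-4 m³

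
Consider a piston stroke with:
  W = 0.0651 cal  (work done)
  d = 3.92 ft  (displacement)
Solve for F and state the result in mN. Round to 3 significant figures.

228 mN

Rearranging: F = W/d.
W = 0.0651 cal = 0.2724 J; d = 3.92 ft = 1.195 m.
F = 0.2280 N
0.2280 N × (1 mN / 0.001000 N) = 228.0 mN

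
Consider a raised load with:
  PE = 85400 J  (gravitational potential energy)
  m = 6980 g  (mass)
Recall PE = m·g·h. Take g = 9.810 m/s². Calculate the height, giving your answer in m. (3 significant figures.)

1250 m

Rearranging: h = PE/(m·g).
PE = 85400 J; m = 6980 g = 6.980 kg; g = 9.810 m/s².
h = 1247 m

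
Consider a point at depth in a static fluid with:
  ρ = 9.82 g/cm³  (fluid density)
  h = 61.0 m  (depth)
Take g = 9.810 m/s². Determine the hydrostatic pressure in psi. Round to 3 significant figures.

852 psi

P is given directly by: P = ρgh.
ρ = 9.82 g/cm³ = 9820 kg/m³; h = 61.0 m; g = 9.810 m/s².
P = 5.876×10^6 Pa  (the unit combination reduces to kg/(m·s²) = Pa)
5.876×10^6 Pa × (1 psi / 6895 Pa) = 852.3 psi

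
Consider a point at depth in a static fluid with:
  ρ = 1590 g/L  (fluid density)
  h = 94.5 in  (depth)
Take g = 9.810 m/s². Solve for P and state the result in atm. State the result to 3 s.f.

P is given directly by: P = ρgh.
ρ = 1590 g/L = 1590 kg/m³; h = 94.5 in = 2.400 m; g = 9.810 m/s².
P = 37440 Pa
37440 Pa × (1 atm / 1.013×10^5 Pa) = 0.3695 atm

0.370 atm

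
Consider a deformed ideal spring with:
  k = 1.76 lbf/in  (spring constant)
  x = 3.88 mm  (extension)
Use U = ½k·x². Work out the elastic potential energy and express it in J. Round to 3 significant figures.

0.00232 J

Directly: U = ½kx².
k = 1.76 lbf/in = 308.2 N/m; x = 3.88 mm = 0.003880 m.
U = 0.002320 J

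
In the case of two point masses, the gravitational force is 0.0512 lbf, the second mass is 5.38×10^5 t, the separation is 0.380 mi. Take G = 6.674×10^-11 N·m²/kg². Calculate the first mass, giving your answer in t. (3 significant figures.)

2370 t

Solving F = G·m₁·m₂/r² for m₁: m₁ = F·r²/(G·m₂).
F = 0.0512 lbf = 0.2277 N; m₂ = 5.38×10^5 t = 5.380×10^8 kg; r = 0.380 mi = 611.6 m; G = 6.674×10^-11 N·m²/kg².
m₁ = 2.372×10^6 kg
2.372×10^6 kg × (1 t / 1000 kg) = 2372 t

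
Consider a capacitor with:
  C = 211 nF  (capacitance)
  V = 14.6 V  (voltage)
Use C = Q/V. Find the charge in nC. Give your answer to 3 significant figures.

3080 nC

Solving C = Q/V for Q: Q = CV.
C = 211 nF = 2.110×10^-7 F; V = 14.6 V.
Q = 3.081×10^-6 C
3.081×10^-6 C × (1 nC / 1.000×10^-9 C) = 3081 nC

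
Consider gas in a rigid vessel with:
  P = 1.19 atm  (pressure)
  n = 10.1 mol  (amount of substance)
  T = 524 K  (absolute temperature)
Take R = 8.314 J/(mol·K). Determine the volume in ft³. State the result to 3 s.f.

Rearranging PV = nRT for V: V = nRT/P.
P = 1.19 atm = 1.206×10^5 Pa; n = 10.1 mol; T = 524 K; R = 8.314 J/(mol·K).
V = 0.3649 m³
0.3649 m³ × (1 ft³ / 0.02832 m³) = 12.89 ft³

12.9 ft³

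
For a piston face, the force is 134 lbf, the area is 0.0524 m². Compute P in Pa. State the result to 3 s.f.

P is given directly by: P = F/A.
F = 134 lbf = 596.1 N; A = 0.0524 m².
P = 11375 Pa  (the unit combination reduces to kg/(m·s²) = Pa)

11400 Pa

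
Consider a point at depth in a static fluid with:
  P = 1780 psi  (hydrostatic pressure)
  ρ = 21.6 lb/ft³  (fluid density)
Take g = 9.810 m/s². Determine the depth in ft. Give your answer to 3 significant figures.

11900 ft

Rearranging: h = P/(ρ·g).
P = 1780 psi = 1.227×10^7 Pa; ρ = 21.6 lb/ft³ = 346.0 kg/m³; g = 9.810 m/s².
h = 3616 m
3616 m × (1 ft / 0.3048 m) = 11863 ft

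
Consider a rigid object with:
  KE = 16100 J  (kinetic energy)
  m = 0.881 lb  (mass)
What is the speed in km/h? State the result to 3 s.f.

1020 km/h

Rearranging: v = √(2·KE/m).
KE = 16100 J; m = 0.881 lb = 0.3996 kg.
v = 283.9 m/s
283.9 m/s × (1 km/h / 0.2778 m/s) = 1022 km/h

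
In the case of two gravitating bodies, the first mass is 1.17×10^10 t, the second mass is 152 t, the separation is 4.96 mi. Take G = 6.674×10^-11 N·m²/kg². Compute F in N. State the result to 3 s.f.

1.86 N

From Newton's law of gravitation: F = Gm₁m₂/r².
m₁ = 1.17×10^10 t = 1.170×10^13 kg; m₂ = 152 t = 1.520×10^5 kg; r = 4.96 mi = 7982 m; G = 6.674×10^-11 N·m²/kg².
F = 1.863 N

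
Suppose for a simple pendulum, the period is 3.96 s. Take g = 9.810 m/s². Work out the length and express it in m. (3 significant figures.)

Solving T = 2π√(L/g) for L: L = g·(T/2π)².
T = 3.96 s; g = 9.810 m/s².
L = 3.897 m

3.90 m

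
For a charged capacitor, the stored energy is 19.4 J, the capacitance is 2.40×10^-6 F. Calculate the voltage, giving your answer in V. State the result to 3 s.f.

4020 V

Solving E = ½C·V² for V: V = √(2E/C).
E = 19.4 J; C = 2.40×10^-6 F.
V = 4021 V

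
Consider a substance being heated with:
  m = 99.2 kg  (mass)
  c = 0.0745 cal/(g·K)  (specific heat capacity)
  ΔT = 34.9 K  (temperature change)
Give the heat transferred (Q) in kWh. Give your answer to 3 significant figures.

Directly: Q = mcΔT.
m = 99.2 kg; c = 0.0745 cal/(g·K) = 311.7 J/(kg·K); ΔT = 34.9 K.
Q = 1.079×10^6 J  (the unit combination reduces to kg·m²/s² = J)
1.079×10^6 J × (1 kWh / 3.600×10^6 J) = 0.2998 kWh

0.300 kWh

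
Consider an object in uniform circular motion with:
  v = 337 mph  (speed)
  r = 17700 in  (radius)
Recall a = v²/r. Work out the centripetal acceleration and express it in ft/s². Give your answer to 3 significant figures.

166 ft/s²

a is given directly by: a = v²/r.
v = 337 mph = 150.7 m/s; r = 17700 in = 449.6 m.
a = 50.48 m/s²
50.48 m/s² × (1 ft/s² / 0.3048 m/s²) = 165.6 ft/s²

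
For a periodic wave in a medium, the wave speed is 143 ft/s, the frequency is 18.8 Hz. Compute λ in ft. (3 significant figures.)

Solving v = f·λ for λ: λ = v/f.
v = 143 ft/s = 43.59 m/s; f = 18.8 Hz.
λ = 2.318 m
2.318 m × (1 ft / 0.3048 m) = 7.606 ft

7.61 ft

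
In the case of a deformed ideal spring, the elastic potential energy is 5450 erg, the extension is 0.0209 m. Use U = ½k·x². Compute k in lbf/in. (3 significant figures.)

0.0142 lbf/in

Solving U = ½k·x² for k: k = 2U/x².
U = 5450 erg = 5.450×10^-4 J; x = 0.0209 m.
k = 2.495 N/m
2.495 N/m × (1 lbf/in / 175.1 N/m) = 0.01425 lbf/in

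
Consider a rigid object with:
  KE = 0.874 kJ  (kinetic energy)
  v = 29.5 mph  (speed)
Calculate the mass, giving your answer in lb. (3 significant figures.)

22.2 lb

Solving KE = ½mv² for m: m = 2·KE/v².
KE = 0.874 kJ = 874.0 J; v = 29.5 mph = 13.19 m/s.
m = 10.05 kg
10.05 kg × (1 lb / 0.4536 kg) = 22.16 lb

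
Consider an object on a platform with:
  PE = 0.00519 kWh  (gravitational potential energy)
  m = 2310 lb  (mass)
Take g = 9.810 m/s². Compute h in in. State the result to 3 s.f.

Rearranging PE = m·g·h for h: h = PE/(m·g).
PE = 0.00519 kWh = 18684 J; m = 2310 lb = 1048 kg; g = 9.810 m/s².
h = 1.818 m
1.818 m × (1 in / 0.02540 m) = 71.56 in

71.6 in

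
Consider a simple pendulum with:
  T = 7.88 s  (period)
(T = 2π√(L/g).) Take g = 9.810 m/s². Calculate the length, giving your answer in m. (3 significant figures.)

Solving T = 2π√(L/g) for L: L = g·(T/2π)².
T = 7.88 s; g = 9.810 m/s².
L = 15.43 m

15.4 m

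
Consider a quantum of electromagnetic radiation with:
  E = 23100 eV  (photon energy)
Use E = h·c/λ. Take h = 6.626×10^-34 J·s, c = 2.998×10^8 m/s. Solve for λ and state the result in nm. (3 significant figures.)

Rearranging E = h·c/λ for λ: λ = hc/E.
E = 23100 eV = 3.701×10^-15 J; h = 6.626×10^-34 J·s; c = 2.998×10^8 m/s.
λ = 5.367×10^-11 m
5.367×10^-11 m × (1 nm / 1.000×10^-9 m) = 0.05367 nm

0.0537 nm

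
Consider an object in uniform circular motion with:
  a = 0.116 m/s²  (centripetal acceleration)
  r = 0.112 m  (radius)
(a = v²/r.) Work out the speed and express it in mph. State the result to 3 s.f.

0.255 mph

Solving a = v²/r for v: v = √(a·r).
a = 0.116 m/s²; r = 0.112 m.
v = 0.1140 m/s
0.1140 m/s × (1 mph / 0.4470 m/s) = 0.2550 mph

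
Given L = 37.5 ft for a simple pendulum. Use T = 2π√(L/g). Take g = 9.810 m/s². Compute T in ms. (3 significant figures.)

6780 ms

Directly: T = 2π√(L/g).
L = 37.5 ft = 11.43 m; g = 9.810 m/s².
T = 6.782 s
6.782 s × (1 ms / 0.001000 s) = 6782 ms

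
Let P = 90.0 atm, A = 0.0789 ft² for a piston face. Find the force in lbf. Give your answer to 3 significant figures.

15000 lbf

Rearranging: F = P·A.
P = 90.0 atm = 9.119×10^6 Pa; A = 0.0789 ft² = 0.007330 m².
F = 66845 N
66845 N × (1 lbf / 4.448 N) = 15027 lbf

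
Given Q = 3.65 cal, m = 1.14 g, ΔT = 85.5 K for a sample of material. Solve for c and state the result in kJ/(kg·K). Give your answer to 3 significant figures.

Rearranging: c = Q/(m·ΔT).
Q = 3.65 cal = 15.27 J; m = 1.14 g = 0.001140 kg; ΔT = 85.5 K.
c = 156.7 J/(kg·K)
156.7 J/(kg·K) × (1 kJ/(kg·K) / 1000 J/(kg·K)) = 0.1567 kJ/(kg·K)

0.157 kJ/(kg·K)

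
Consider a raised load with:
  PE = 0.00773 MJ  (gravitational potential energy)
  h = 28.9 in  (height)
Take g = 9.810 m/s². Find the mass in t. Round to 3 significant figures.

1.07 t

Rearranging PE = m·g·h for m: m = PE/(g·h).
PE = 0.00773 MJ = 7730 J; h = 28.9 in = 0.7341 m; g = 9.810 m/s².
m = 1073 kg
1073 kg × (1 t / 1000 kg) = 1.073 t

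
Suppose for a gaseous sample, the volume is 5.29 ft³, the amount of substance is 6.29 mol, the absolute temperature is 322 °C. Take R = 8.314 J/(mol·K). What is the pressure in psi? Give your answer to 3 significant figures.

30.1 psi

Directly: P = nRT/V.
V = 5.29 ft³ = 0.1498 m³; n = 6.29 mol; T = 322 °C = 595.1 K; R = 8.314 J/(mol·K).
P = 2.078×10^5 Pa  (the unit combination reduces to kg/(m·s²) = Pa)
2.078×10^5 Pa × (1 psi / 6895 Pa) = 30.13 psi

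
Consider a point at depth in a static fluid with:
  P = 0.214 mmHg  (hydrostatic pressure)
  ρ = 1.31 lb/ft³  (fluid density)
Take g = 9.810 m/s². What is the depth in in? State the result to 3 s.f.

Rearranging: h = P/(ρ·g).
P = 0.214 mmHg = 28.53 Pa; ρ = 1.31 lb/ft³ = 20.98 kg/m³; g = 9.810 m/s².
h = 0.1386 m
0.1386 m × (1 in / 0.02540 m) = 5.457 in

5.46 in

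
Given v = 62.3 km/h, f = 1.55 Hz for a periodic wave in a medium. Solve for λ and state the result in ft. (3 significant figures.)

Rearranging v = f·λ for λ: λ = v/f.
v = 62.3 km/h = 17.31 m/s; f = 1.55 Hz.
λ = 11.16 m
11.16 m × (1 ft / 0.3048 m) = 36.63 ft

36.6 ft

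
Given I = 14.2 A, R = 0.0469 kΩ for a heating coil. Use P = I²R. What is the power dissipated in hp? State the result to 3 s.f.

12.7 hp

P is given directly by: P = I²R.
I = 14.2 A; R = 0.0469 kΩ = 46.90 Ω.
P = 9457 W
9457 W × (1 hp / 745.7 W) = 12.68 hp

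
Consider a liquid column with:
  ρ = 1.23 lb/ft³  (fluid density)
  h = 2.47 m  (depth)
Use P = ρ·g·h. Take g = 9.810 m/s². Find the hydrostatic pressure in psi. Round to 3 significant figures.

0.0692 psi

P is given directly by: P = ρgh.
ρ = 1.23 lb/ft³ = 19.70 kg/m³; h = 2.47 m; g = 9.810 m/s².
P = 477.4 Pa
477.4 Pa × (1 psi / 6895 Pa) = 0.06924 psi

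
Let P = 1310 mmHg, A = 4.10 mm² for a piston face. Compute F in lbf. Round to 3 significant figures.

Solving P = F/A for F: F = P·A.
P = 1310 mmHg = 1.747×10^5 Pa; A = 4.10 mm² = 4.100×10^-6 m².
F = 0.7161 N
0.7161 N × (1 lbf / 4.448 N) = 0.1610 lbf

0.161 lbf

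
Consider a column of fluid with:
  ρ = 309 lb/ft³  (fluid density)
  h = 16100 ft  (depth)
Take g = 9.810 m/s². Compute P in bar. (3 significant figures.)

2380 bar

P is given directly by: P = ρgh.
ρ = 309 lb/ft³ = 4950 kg/m³; h = 16100 ft = 4907 m; g = 9.810 m/s².
P = 2.383×10^8 Pa
2.383×10^8 Pa × (1 bar / 1.000×10^5 Pa) = 2383 bar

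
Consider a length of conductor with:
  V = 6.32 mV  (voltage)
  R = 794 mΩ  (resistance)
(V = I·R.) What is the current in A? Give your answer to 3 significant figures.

0.00796 A

From Ohm's law: I = V/R.
V = 6.32 mV = 0.006320 V; R = 794 mΩ = 0.7940 Ω.
I = 0.007960 A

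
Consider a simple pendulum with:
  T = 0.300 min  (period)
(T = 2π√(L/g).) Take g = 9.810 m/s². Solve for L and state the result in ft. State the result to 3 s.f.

Solving T = 2π√(L/g) for L: L = g·(T/2π)².
T = 0.300 min = 18.00 s; g = 9.810 m/s².
L = 80.51 m
80.51 m × (1 ft / 0.3048 m) = 264.1 ft

264 ft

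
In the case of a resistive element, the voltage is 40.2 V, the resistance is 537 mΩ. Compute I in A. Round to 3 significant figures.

Rearranging: I = V/R.
V = 40.2 V; R = 537 mΩ = 0.5370 Ω.
I = 74.86 A

74.9 A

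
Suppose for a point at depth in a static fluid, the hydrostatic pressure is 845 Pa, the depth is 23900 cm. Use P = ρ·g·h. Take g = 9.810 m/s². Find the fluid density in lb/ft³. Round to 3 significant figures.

0.0225 lb/ft³

Rearranging P = ρ·g·h for ρ: ρ = P/(g·h).
P = 845 Pa; h = 23900 cm = 239.0 m; g = 9.810 m/s².
ρ = 0.3604 kg/m³
0.3604 kg/m³ × (1 lb/ft³ / 16.02 kg/m³) = 0.02250 lb/ft³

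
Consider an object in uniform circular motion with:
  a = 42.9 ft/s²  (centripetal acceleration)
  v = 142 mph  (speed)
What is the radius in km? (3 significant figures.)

Solving a = v²/r for r: r = v²/a.
a = 42.9 ft/s² = 13.08 m/s²; v = 142 mph = 63.48 m/s.
r = 308.2 m
308.2 m × (1 km / 1000 m) = 0.3082 km

0.308 km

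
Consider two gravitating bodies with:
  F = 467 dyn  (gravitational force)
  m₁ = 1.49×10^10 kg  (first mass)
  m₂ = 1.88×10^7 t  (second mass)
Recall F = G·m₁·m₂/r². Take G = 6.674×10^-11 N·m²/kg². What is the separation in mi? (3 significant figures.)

From Newton's law of gravitation: r = √(G·m₁m₂/F).
F = 467 dyn = 0.004670 N; m₁ = 1.49×10^10 kg; m₂ = 1.88×10^7 t = 1.880×10^10 kg; G = 6.674×10^-11 N·m²/kg².
r = 2.001×10^6 m
2.001×10^6 m × (1 mi / 1609 m) = 1243 mi

1240 mi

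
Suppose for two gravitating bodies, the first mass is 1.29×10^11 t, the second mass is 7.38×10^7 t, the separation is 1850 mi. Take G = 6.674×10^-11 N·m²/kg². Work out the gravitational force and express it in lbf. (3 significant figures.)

16.1 lbf

F is given directly by: F = Gm₁m₂/r².
m₁ = 1.29×10^11 t = 1.290×10^14 kg; m₂ = 7.38×10^7 t = 7.380×10^10 kg; r = 1850 mi = 2.977×10^6 m; G = 6.674×10^-11 N·m²/kg².
F = 71.68 N  (the unit combination reduces to kg·m/s² = N)
71.68 N × (1 lbf / 4.448 N) = 16.11 lbf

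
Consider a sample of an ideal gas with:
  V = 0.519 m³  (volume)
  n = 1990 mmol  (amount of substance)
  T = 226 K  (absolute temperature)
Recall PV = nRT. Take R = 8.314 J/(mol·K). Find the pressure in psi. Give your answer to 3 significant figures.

P is given directly by: P = nRT/V.
V = 0.519 m³; n = 1990 mmol = 1.990 mol; T = 226 K; R = 8.314 J/(mol·K).
P = 7205 Pa
7205 Pa × (1 psi / 6895 Pa) = 1.045 psi

1.04 psi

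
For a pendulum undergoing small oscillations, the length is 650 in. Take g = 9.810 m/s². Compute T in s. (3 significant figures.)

T is given directly by: T = 2π√(L/g).
L = 650 in = 16.51 m; g = 9.810 m/s².
T = 8.151 s

8.15 s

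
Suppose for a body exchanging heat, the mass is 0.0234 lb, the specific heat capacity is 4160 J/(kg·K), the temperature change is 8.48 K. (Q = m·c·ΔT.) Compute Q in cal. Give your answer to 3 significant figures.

Q is given directly by: Q = mcΔT.
m = 0.0234 lb = 0.01061 kg; c = 4160 J/(kg·K); ΔT = 8.48 K.
Q = 374.4 J
374.4 J × (1 cal / 4.184 J) = 89.49 cal

89.5 cal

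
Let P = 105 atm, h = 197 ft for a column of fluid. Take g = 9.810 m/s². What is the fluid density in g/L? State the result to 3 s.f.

Solving P = ρ·g·h for ρ: ρ = P/(g·h).
P = 105 atm = 1.064×10^7 Pa; h = 197 ft = 60.05 m; g = 9.810 m/s².
ρ = 18062 kg/m³
Since 1 g/L = 1 kg/m³, 18062 g/L.

18100 g/L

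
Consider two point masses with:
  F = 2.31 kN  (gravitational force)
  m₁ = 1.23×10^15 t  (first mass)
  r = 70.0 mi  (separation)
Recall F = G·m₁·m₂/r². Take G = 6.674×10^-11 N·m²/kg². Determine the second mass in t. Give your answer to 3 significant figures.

357 t

From Newton's law of gravitation: m₂ = F·r²/(G·m₁).
F = 2.31 kN = 2310 N; m₁ = 1.23×10^15 t = 1.230×10^18 kg; r = 70.0 mi = 1.127×10^5 m; G = 6.674×10^-11 N·m²/kg².
m₂ = 3.571×10^5 kg
3.571×10^5 kg × (1 t / 1000 kg) = 357.1 t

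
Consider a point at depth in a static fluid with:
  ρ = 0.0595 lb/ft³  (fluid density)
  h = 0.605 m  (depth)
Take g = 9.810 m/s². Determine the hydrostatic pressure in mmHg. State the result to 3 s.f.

0.0424 mmHg

P is given directly by: P = ρgh.
ρ = 0.0595 lb/ft³ = 0.9531 kg/m³; h = 0.605 m; g = 9.810 m/s².
P = 5.657 Pa  (the unit combination reduces to kg/(m·s²) = Pa)
5.657 Pa × (1 mmHg / 133.3 Pa) = 0.04243 mmHg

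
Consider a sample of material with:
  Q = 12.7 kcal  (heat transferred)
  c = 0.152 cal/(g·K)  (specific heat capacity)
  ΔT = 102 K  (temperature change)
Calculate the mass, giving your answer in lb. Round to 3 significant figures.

Rearranging Q = m·c·ΔT for m: m = Q/(c·ΔT).
Q = 12.7 kcal = 53137 J; c = 0.152 cal/(g·K) = 636.0 J/(kg·K); ΔT = 102 K.
m = 0.8191 kg
0.8191 kg × (1 lb / 0.4536 kg) = 1.806 lb

1.81 lb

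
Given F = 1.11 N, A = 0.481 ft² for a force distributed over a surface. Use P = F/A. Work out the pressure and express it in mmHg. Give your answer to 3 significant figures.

Directly: P = F/A.
F = 1.11 N; A = 0.481 ft² = 0.04469 m².
P = 24.84 Pa
24.84 Pa × (1 mmHg / 133.3 Pa) = 0.1863 mmHg

0.186 mmHg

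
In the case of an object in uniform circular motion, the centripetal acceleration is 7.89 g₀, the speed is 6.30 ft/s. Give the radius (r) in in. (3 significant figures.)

Rearranging: r = v²/a.
a = 7.89 g₀ = 77.37 m/s²; v = 6.30 ft/s = 1.920 m/s.
r = 0.04766 m
0.04766 m × (1 in / 0.02540 m) = 1.876 in

1.88 in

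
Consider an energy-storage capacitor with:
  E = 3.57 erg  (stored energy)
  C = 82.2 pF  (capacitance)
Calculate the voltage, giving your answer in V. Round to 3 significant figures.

93.2 V

Rearranging E = ½C·V² for V: V = √(2E/C).
E = 3.57 erg = 3.570×10^-7 J; C = 82.2 pF = 8.220×10^-11 F.
V = 93.20 V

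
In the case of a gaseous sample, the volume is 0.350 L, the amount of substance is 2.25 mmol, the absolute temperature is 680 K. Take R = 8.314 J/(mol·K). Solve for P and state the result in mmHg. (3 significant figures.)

From the ideal-gas law: P = nRT/V.
V = 0.350 L = 3.500×10^-4 m³; n = 2.25 mmol = 0.002250 mol; T = 680 K; R = 8.314 J/(mol·K).
P = 36344 Pa
36344 Pa × (1 mmHg / 133.3 Pa) = 272.6 mmHg

273 mmHg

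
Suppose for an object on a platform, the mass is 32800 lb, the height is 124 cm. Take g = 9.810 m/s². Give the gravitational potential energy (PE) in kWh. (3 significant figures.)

0.0503 kWh

Directly: PE = mgh.
m = 32800 lb = 14878 kg; h = 124 cm = 1.240 m; g = 9.810 m/s².
PE = 1.810×10^5 J
1.810×10^5 J × (1 kWh / 3.600×10^6 J) = 0.05027 kWh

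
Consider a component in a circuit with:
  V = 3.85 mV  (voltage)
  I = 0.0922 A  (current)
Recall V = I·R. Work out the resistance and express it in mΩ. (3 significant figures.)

41.8 mΩ

From Ohm's law: R = V/I.
V = 3.85 mV = 0.003850 V; I = 0.0922 A.
R = 0.04176 Ω
0.04176 Ω × (1 mΩ / 0.001000 Ω) = 41.76 mΩ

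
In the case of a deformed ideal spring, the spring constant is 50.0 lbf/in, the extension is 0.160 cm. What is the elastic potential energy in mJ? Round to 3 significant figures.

11.2 mJ

U is given directly by: U = ½kx².
k = 50.0 lbf/in = 8756 N/m; x = 0.160 cm = 0.001600 m.
U = 0.01121 J  (the unit combination reduces to kg·m²/s² = J)
0.01121 J × (1 mJ / 0.001000 J) = 11.21 mJ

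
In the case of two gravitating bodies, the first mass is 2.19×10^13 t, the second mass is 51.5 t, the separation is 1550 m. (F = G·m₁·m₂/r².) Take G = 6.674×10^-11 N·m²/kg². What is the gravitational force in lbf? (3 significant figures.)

Directly: F = Gm₁m₂/r².
m₁ = 2.19×10^13 t = 2.190×10^16 kg; m₂ = 51.5 t = 51500 kg; r = 1550 m; G = 6.674×10^-11 N·m²/kg².
F = 31331 N  (the unit combination reduces to kg·m/s² = N)
31331 N × (1 lbf / 4.448 N) = 7043 lbf

7040 lbf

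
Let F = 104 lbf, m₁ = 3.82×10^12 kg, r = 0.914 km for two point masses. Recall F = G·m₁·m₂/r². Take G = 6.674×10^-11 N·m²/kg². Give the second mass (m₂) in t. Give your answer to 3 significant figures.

1520 t

Solving F = G·m₁·m₂/r² for m₂: m₂ = F·r²/(G·m₁).
F = 104 lbf = 462.6 N; m₁ = 3.82×10^12 kg; r = 0.914 km = 914.0 m; G = 6.674×10^-11 N·m²/kg².
m₂ = 1.516×10^6 kg
1.516×10^6 kg × (1 t / 1000 kg) = 1516 t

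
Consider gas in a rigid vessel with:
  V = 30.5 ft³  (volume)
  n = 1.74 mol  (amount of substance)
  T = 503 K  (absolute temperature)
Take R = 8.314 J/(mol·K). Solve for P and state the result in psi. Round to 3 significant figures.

From the ideal-gas law: P = nRT/V.
V = 30.5 ft³ = 0.8637 m³; n = 1.74 mol; T = 503 K; R = 8.314 J/(mol·K).
P = 8425 Pa
8425 Pa × (1 psi / 6895 Pa) = 1.222 psi

1.22 psi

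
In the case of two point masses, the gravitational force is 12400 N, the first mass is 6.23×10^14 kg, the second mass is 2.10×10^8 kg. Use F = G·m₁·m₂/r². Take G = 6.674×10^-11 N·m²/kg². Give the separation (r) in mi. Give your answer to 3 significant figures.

From Newton's law of gravitation: r = √(G·m₁m₂/F).
F = 12400 N; m₁ = 6.23×10^14 kg; m₂ = 2.10×10^8 kg; G = 6.674×10^-11 N·m²/kg².
r = 26536 m
26536 m × (1 mi / 1609 m) = 16.49 mi

16.5 mi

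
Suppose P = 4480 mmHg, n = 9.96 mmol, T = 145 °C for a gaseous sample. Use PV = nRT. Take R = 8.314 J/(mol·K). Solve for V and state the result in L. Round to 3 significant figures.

From the ideal-gas law: V = nRT/P.
P = 4480 mmHg = 5.973×10^5 Pa; n = 9.96 mmol = 0.009960 mol; T = 145 °C = 418.1 K; R = 8.314 J/(mol·K).
V = 5.797×10^-5 m³
5.797×10^-5 m³ × (1 L / 0.001000 m³) = 0.05797 L

0.0580 L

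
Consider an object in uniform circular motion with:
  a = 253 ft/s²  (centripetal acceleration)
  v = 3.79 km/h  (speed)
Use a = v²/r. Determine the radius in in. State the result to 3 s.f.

Rearranging: r = v²/a.
a = 253 ft/s² = 77.11 m/s²; v = 3.79 km/h = 1.053 m/s.
r = 0.01437 m
0.01437 m × (1 in / 0.02540 m) = 0.5659 in

0.566 in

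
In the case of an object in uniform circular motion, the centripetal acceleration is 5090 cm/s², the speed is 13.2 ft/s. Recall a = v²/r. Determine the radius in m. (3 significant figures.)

Solving a = v²/r for r: r = v²/a.
a = 5090 cm/s² = 50.90 m/s²; v = 13.2 ft/s = 4.023 m/s.
r = 0.3180 m

0.318 m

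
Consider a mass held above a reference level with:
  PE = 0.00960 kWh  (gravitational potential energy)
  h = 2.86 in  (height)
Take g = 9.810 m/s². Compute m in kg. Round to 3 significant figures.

Rearranging: m = PE/(g·h).
PE = 0.00960 kWh = 34560 J; h = 2.86 in = 0.07264 m; g = 9.810 m/s².
m = 48496 kg

48500 kg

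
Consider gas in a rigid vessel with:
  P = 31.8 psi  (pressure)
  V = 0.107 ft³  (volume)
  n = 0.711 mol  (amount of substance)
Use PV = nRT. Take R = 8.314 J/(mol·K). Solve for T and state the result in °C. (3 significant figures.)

Solving PV = nRT for T: T = PV/(nR).
P = 31.8 psi = 2.193×10^5 Pa; V = 0.107 ft³ = 0.003030 m³; n = 0.711 mol; R = 8.314 J/(mol·K).
T = 112.4 K
112.4 K − 273.15 = -160.8 °C

-161 °C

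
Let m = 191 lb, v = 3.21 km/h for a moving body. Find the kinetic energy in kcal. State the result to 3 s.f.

0.00823 kcal

Directly: KE = ½mv².
m = 191 lb = 86.64 kg; v = 3.21 km/h = 0.8917 m/s.
KE = 34.44 J  (the unit combination reduces to kg·m²/s² = J)
34.44 J × (1 kcal / 4184 J) = 0.008232 kcal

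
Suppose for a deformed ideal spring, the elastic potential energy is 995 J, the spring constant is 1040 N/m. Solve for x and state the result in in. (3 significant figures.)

54.5 in

Rearranging: x = √(2U/k).
U = 995 J; k = 1040 N/m.
x = 1.383 m
1.383 m × (1 in / 0.02540 m) = 54.46 in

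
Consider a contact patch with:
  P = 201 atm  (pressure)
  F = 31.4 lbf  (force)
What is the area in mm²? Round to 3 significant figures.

Rearranging P = F/A for A: A = F/P.
P = 201 atm = 2.037×10^7 Pa; F = 31.4 lbf = 139.7 N.
A = 6.858×10^-6 m²
6.858×10^-6 m² × (1 mm² / 1.000×10^-6 m²) = 6.858 mm²

6.86 mm²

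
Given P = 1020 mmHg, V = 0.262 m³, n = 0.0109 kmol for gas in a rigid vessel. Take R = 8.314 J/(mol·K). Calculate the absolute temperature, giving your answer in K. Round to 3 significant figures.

Rearranging: T = PV/(nR).
P = 1020 mmHg = 1.360×10^5 Pa; V = 0.262 m³; n = 0.0109 kmol = 10.90 mol; R = 8.314 J/(mol·K).
T = 393.2 K

393 K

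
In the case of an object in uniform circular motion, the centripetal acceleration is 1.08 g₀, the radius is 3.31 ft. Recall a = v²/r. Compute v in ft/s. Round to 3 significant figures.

10.7 ft/s

Solving a = v²/r for v: v = √(a·r).
a = 1.08 g₀ = 10.59 m/s²; r = 3.31 ft = 1.009 m.
v = 3.269 m/s
3.269 m/s × (1 ft/s / 0.3048 m/s) = 10.72 ft/s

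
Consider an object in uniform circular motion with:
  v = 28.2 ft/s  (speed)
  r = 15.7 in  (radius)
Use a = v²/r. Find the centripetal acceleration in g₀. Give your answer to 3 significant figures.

18.9 g₀

Directly: a = v²/r.
v = 28.2 ft/s = 8.595 m/s; r = 15.7 in = 0.3988 m.
a = 185.3 m/s²
185.3 m/s² × (1 g₀ / 9.807 m/s²) = 18.89 g₀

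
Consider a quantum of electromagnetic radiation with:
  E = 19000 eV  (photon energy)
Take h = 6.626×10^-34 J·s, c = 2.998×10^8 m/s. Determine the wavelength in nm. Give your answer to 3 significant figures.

0.0653 nm

Rearranging E = h·c/λ for λ: λ = hc/E.
E = 19000 eV = 3.044×10^-15 J; h = 6.626×10^-34 J·s; c = 2.998×10^8 m/s.
λ = 6.526×10^-11 m
6.526×10^-11 m × (1 nm / 1.000×10^-9 m) = 0.06526 nm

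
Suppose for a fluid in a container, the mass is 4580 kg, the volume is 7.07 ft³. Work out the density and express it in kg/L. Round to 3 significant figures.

ρ is given directly by: ρ = m/V.
m = 4580 kg; V = 7.07 ft³ = 0.2002 m³.
ρ = 22877 kg/m³
22877 kg/m³ × (1 kg/L / 1000 kg/m³) = 22.88 kg/L

22.9 kg/L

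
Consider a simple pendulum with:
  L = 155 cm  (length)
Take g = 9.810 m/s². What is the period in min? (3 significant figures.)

Directly: T = 2π√(L/g).
L = 155 cm = 1.550 m; g = 9.810 m/s².
T = 2.498 s
2.498 s × (1 min / 60.00 s) = 0.04163 min

0.0416 min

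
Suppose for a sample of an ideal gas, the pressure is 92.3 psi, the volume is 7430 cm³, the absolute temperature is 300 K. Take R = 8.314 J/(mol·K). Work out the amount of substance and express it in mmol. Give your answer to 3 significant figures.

From the ideal-gas law: n = PV/(RT).
P = 92.3 psi = 6.364×10^5 Pa; V = 7430 cm³ = 0.007430 m³; T = 300 K; R = 8.314 J/(mol·K).
n = 1.896 mol
1.896 mol × (1 mmol / 0.001000 mol) = 1896 mmol

1900 mmol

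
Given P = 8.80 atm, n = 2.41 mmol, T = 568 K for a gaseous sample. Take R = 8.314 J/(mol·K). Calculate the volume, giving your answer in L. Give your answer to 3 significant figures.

From the ideal-gas law: V = nRT/P.
P = 8.80 atm = 8.917×10^5 Pa; n = 2.41 mmol = 0.002410 mol; T = 568 K; R = 8.314 J/(mol·K).
V = 1.276×10^-5 m³
1.276×10^-5 m³ × (1 L / 0.001000 m³) = 0.01276 L

0.0128 L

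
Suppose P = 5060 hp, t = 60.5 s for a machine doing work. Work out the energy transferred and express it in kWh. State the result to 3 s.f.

Solving P = W/t for W: W = P·t.
P = 5060 hp = 3.773×10^6 W; t = 60.5 s.
W = 2.283×10^8 J  (the unit combination reduces to kg·m²/s² = J)
2.283×10^8 J × (1 kWh / 3.600×10^6 J) = 63.41 kWh

63.4 kWh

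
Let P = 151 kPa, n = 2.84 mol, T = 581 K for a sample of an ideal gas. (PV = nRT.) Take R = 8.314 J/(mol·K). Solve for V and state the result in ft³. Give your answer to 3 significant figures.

3.21 ft³

From the ideal-gas law: V = nRT/P.
P = 151 kPa = 1.510×10^5 Pa; n = 2.84 mol; T = 581 K; R = 8.314 J/(mol·K).
V = 0.09085 m³
0.09085 m³ × (1 ft³ / 0.02832 m³) = 3.208 ft³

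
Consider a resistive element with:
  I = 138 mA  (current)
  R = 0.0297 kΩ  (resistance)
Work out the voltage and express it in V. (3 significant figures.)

From Ohm's law: V = IR.
I = 138 mA = 0.1380 A; R = 0.0297 kΩ = 29.70 Ω.
V = 4.099 V  (the unit combination reduces to kg·m²/(A·s³) = V)

4.10 V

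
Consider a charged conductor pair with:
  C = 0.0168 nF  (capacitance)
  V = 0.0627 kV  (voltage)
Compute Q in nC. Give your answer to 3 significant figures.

1.05 nC

Rearranging C = Q/V for Q: Q = CV.
C = 0.0168 nF = 1.680×10^-11 F; V = 0.0627 kV = 62.70 V.
Q = 1.053×10^-9 C  (the unit combination reduces to A·s = C)
1.053×10^-9 C × (1 nC / 1.000×10^-9 C) = 1.053 nC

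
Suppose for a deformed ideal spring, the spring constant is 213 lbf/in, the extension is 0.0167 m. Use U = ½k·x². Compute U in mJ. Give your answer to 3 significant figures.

5200 mJ

U is given directly by: U = ½kx².
k = 213 lbf/in = 37302 N/m; x = 0.0167 m.
U = 5.202 J  (the unit combination reduces to kg·m²/s² = J)
5.202 J × (1 mJ / 0.001000 J) = 5202 mJ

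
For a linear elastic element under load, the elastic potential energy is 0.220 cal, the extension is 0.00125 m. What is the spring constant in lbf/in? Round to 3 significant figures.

Rearranging: k = 2U/x².
U = 0.220 cal = 0.9205 J; x = 0.00125 m.
k = 1.178×10^6 N/m
1.178×10^6 N/m × (1 lbf/in / 175.1 N/m) = 6728 lbf/in

6730 lbf/in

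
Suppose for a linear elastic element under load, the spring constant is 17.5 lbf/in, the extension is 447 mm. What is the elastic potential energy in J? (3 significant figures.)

Directly: U = ½kx².
k = 17.5 lbf/in = 3065 N/m; x = 447 mm = 0.4470 m.
U = 306.2 J

306 J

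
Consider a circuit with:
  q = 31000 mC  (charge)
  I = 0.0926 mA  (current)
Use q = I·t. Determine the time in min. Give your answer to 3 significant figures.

5580 min

Rearranging q = I·t for t: t = q/I.
q = 31000 mC = 31.00 C; I = 0.0926 mA = 9.260×10^-5 A.
t = 3.348×10^5 s
3.348×10^5 s × (1 min / 60.00 s) = 5580 min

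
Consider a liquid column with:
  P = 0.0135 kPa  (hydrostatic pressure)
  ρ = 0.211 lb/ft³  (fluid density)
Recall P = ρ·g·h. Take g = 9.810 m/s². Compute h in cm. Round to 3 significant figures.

40.7 cm

Solving P = ρ·g·h for h: h = P/(ρ·g).
P = 0.0135 kPa = 13.50 Pa; ρ = 0.211 lb/ft³ = 3.380 kg/m³; g = 9.810 m/s².
h = 0.4072 m
0.4072 m × (1 cm / 0.01000 m) = 40.72 cm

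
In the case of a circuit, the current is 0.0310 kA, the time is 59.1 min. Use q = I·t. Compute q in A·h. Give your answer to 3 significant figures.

Directly: q = It.
I = 0.0310 kA = 31.00 A; t = 59.1 min = 3546 s.
q = 1.099×10^5 C  (the unit combination reduces to A·s = C)
1.099×10^5 C × (1 A·h / 3600 C) = 30.54 A·h

30.5 A·h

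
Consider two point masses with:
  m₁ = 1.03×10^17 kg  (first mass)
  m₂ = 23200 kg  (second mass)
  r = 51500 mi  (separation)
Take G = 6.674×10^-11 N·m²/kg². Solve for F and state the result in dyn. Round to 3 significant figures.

2.32 dyn

From Newton's law of gravitation: F = Gm₁m₂/r².
m₁ = 1.03×10^17 kg; m₂ = 23200 kg; r = 51500 mi = 8.288×10^7 m; G = 6.674×10^-11 N·m²/kg².
F = 2.322×10^-5 N  (the unit combination reduces to kg·m/s² = N)
2.322×10^-5 N × (1 dyn / 1.000×10^-5 N) = 2.322 dyn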